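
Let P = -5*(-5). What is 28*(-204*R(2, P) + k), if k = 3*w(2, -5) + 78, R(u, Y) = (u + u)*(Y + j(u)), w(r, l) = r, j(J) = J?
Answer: -614544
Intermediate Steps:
P = 25
R(u, Y) = 2*u*(Y + u) (R(u, Y) = (u + u)*(Y + u) = (2*u)*(Y + u) = 2*u*(Y + u))
k = 84 (k = 3*2 + 78 = 6 + 78 = 84)
28*(-204*R(2, P) + k) = 28*(-408*2*(25 + 2) + 84) = 28*(-408*2*27 + 84) = 28*(-204*108 + 84) = 28*(-22032 + 84) = 28*(-21948) = -614544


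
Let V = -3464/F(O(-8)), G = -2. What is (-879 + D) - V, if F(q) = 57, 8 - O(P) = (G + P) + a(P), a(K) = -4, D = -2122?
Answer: -167593/57 ≈ -2940.2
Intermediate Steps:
O(P) = 14 - P (O(P) = 8 - ((-2 + P) - 4) = 8 - (-6 + P) = 8 + (6 - P) = 14 - P)
V = -3464/57 ≈ -60.772
(-879 + D) - V = (-879 - 2122) - 1*(-3464/57) = -3001 + 3464/57 = -167593/57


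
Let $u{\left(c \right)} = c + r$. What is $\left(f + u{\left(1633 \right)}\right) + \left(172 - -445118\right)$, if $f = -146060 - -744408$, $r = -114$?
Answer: $1045157$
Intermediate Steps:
$u{\left(c \right)} = -114 + c$ ($u{\left(c \right)} = c - 114 = -114 + c$)
$f = 598348$ ($f = -146060 + 744408 = 598348$)
$\left(f + u{\left(1633 \right)}\right) + \left(172 - -445118\right) = \left(598348 + \left(-114 + 1633\right)\right) + \left(172 - -445118\right) = \left(598348 + 1519\right) + \left(172 + 445118\right) = 599867 + 445290 = 1045157$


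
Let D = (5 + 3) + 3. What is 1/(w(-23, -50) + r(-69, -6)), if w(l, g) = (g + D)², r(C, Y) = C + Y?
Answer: 1/1446 ≈ 0.00069156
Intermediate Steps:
D = 11 (D = 8 + 3 = 11)
w(l, g) = (11 + g)² (w(l, g) = (g + 11)² = (11 + g)²)
1/(w(-23, -50) + r(-69, -6)) = 1/((11 - 50)² + (-69 - 6)) = 1/((-39)² - 75) = 1/(1521 - 75) = 1/1446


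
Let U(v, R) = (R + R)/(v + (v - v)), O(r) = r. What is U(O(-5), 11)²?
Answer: 484/25 ≈ 19.360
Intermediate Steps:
U(v, R) = 2*R/v (U(v, R) = (2*R)/(v + 0) = (2*R)/v = 2*R/v)
U(O(-5), 11)² = (2*11/(-5))² = (2*11*(-⅕))² = (-22/5)² = 484/25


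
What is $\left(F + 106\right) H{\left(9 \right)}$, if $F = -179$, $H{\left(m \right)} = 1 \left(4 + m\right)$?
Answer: $-949$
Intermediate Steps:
$H{\left(m \right)} = 4 + m$
$\left(F + 106\right) H{\left(9 \right)} = \left(-179 + 106\right) \left(4 + 9\right) = \left(-73\right) 13 = -949$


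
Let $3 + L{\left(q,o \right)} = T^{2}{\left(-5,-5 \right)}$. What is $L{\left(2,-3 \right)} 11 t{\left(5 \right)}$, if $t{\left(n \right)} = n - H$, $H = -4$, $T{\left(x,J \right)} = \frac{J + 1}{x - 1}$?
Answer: $-253$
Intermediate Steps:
$T{\left(x,J \right)} = \frac{1 + J}{-1 + x}$
$L{\left(q,o \right)} = - \frac{23}{9}$ ($L{\left(q,o \right)} = -3 + \left(\frac{1 - 5}{-1 - 5}\right)^{2} = -3 + \left(\frac{1}{-6} \left(-4\right)\right)^{2} = -3 + \left(\left(- \frac{1}{6}\right) \left(-4\right)\right)^{2} = -3 + \left(\frac{2}{3}\right)^{2} = -3 + \frac{4}{9} = - \frac{23}{9}$)
$t{\left(n \right)} = 4 + n$ ($t{\left(n \right)} = n - -4 = n + 4 = 4 + n$)
$L{\left(2,-3 \right)} 11 t{\left(5 \right)} = \left(- \frac{23}{9}\right) 11 \left(4 + 5\right) = \left(- \frac{253}{9}\right) 9 = -253$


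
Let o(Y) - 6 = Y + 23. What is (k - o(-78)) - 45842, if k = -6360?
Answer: -52153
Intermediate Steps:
o(Y) = 29 + Y (o(Y) = 6 + (Y + 23) = 6 + (23 + Y) = 29 + Y)
(k - o(-78)) - 45842 = (-6360 - (29 - 78)) - 45842 = (-6360 - 1*(-49)) - 45842 = (-6360 + 49) - 45842 = -6311 - 45842 = -52153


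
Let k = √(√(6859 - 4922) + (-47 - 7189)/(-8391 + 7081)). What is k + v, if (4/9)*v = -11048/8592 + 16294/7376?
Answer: 5485125/2640608 + √(2369790 + 429025*√1937)/655 ≈ 9.1153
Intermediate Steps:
v = 5485125/2640608 (v = 9*(-11048/8592 + 16294/7376)/4 = 9*(-11048*1/8592 + 16294*(1/7376))/4 = 9*(-1381/1074 + 8147/3688)/4 = (9/4)*(1828375/1980456) = 5485125/2640608 ≈ 2.0772)
k = √(3618/655 + √1937) (k = √(√1937 - 7236/(-1310)) = √(√1937 - 7236*(-1/1310)) = √(√1937 + 3618/655) = √(3618/655 + √1937) ≈ 7.0381)
k + v = √(2369790 + 429025*√1937)/655 + 5485125/2640608 = 5485125/2640608 + √(2369790 + 429025*√1937)/655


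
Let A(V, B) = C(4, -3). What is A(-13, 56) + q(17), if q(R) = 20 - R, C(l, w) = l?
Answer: 7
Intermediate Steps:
A(V, B) = 4
A(-13, 56) + q(17) = 4 + (20 - 1*17) = 4 + (20 - 17) = 4 + 3 = 7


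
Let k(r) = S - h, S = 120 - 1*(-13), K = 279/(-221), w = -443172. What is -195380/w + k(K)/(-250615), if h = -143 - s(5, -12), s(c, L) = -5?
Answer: 12211264772/27766387695 ≈ 0.43979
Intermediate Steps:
K = -279/221 (K = 279*(-1/221) = -279/221 ≈ -1.2624)
S = 133 (S = 120 + 13 = 133)
h = -138 (h = -143 - 1*(-5) = -143 + 5 = -138)
k(r) = 271 (k(r) = 133 - 1*(-138) = 133 + 138 = 271)
-195380/w + k(K)/(-250615) = -195380/(-443172) + 271/(-250615) = -195380*(-1/443172) + 271*(-1/250615) = 48845/110793 - 271/250615 = 12211264772/27766387695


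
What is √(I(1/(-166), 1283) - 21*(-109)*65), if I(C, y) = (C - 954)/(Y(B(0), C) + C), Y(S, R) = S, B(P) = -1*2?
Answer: √1839039490/111 ≈ 386.34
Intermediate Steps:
B(P) = -2
I(C, y) = (-954 + C)/(-2 + C) (I(C, y) = (C - 954)/(-2 + C) = (-954 + C)/(-2 + C))
√(I(1/(-166), 1283) - 21*(-109)*65) = √((-954 + 1/(-166))/(-2 + 1/(-166)) - 21*(-109)*65) = √((-954 - 1/166)/(-2 - 1/166) + 2289*65) = √(-158365/166/(-333/166) + 148785) = √(-166/333*(-158365/166) + 148785) = √(158365/333 + 148785) = √(49703770/333) = √1839039490/111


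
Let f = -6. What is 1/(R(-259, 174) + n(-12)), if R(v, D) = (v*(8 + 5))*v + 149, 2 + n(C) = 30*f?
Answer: 1/872020 ≈ 1.1468e-6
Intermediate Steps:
n(C) = -182 (n(C) = -2 + 30*(-6) = -2 - 180 = -182)
R(v, D) = 149 + 13*v² (R(v, D) = (v*13)*v + 149 = (13*v)*v + 149 = 13*v² + 149 = 149 + 13*v²)
1/(R(-259, 174) + n(-12)) = 1/((149 + 13*(-259)²) - 182) = 1/((149 + 13*67081) - 182) = 1/((149 + 872053) - 182) = 1/(872202 - 182) = 1/872020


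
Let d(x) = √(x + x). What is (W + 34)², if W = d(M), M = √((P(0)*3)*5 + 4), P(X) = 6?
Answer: (34 + 2^(¾)*47^(¼))² ≈ 1474.8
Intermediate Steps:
M = √94 (M = √((6*3)*5 + 4) = √(18*5 + 4) = √(90 + 4) = √94 ≈ 9.6954)
d(x) = √2*√x (d(x) = √(2*x) = √2*√x)
W = 2^(¾)*47^(¼) (W = √2*√(√94) = √2*94^(¼) = 2^(¾)*47^(¼) ≈ 4.4035)
(W + 34)² = (2^(¾)*47^(¼) + 34)² = (34 + 2^(¾)*47^(¼))²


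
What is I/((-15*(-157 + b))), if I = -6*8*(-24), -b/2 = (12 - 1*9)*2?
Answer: 384/845 ≈ 0.45444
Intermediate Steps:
b = -12 (b = -2*(12 - 1*9)*2 = -2*(12 - 9)*2 = -6*2 = -2*6 = -12)
I = 1152 (I = -48*(-24) = 1152)
I/((-15*(-157 + b))) = 1152/((-15*(-157 - 12))) = 1152/((-15*(-169))) = 1152/2535 = 1152*(1/2535) = 384/845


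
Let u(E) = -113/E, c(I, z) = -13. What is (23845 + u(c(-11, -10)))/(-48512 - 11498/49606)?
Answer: -7691360694/15642235505 ≈ -0.49170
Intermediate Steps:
(23845 + u(c(-11, -10)))/(-48512 - 11498/49606) = (23845 - 113/(-13))/(-48512 - 11498/49606) = (23845 - 113*(-1/13))/(-48512 - 11498*1/49606) = (23845 + 113/13)/(-48512 - 5749/24803) = 310098/(13*(-1203248885/24803)) = (310098/13)*(-24803/1203248885) = -7691360694/15642235505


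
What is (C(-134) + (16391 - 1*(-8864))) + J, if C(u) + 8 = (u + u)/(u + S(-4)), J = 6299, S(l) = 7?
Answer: 4006610/127 ≈ 31548.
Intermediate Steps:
C(u) = -8 + 2*u/(7 + u) (C(u) = -8 + (u + u)/(u + 7) = -8 + (2*u)/(7 + u) = -8 + 2*u/(7 + u))
(C(-134) + (16391 - 1*(-8864))) + J = (2*(-28 - 3*(-134))/(7 - 134) + (16391 - 1*(-8864))) + 6299 = (2*(-28 + 402)/(-127) + (16391 + 8864)) + 6299 = (2*(-1/127)*374 + 25255) + 6299 = (-748/127 + 25255) + 6299 = 3206637/127 + 6299 = 4006610/127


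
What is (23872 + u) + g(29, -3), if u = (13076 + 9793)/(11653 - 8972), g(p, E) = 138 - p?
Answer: 9187990/383 ≈ 23990.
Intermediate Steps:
u = 3267/383 (u = 22869/2681 = 22869*(1/2681) = 3267/383 ≈ 8.5300)
(23872 + u) + g(29, -3) = (23872 + 3267/383) + (138 - 1*29) = 9146243/383 + (138 - 29) = 9146243/383 + 109 = 9187990/383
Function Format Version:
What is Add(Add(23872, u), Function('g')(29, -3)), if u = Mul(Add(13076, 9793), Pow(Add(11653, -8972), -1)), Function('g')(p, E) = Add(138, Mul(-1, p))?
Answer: Rational(9187990, 383) ≈ 23990.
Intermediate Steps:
u = Rational(3267, 383) (u = Mul(22869, Pow(2681, -1)) = Mul(22869, Rational(1, 2681)) = Rational(3267, 383) ≈ 8.5300)
Add(Add(23872, u), Function('g')(29, -3)) = Add(Add(23872, Rational(3267, 383)), Add(138, Mul(-1, 29))) = Add(Rational(9146243, 383), Add(138, -29)) = Add(Rational(9146243, 383), 109) = Rational(9187990, 383)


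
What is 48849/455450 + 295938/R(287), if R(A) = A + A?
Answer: 1644060993/3188150 ≈ 515.68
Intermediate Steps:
R(A) = 2*A
48849/455450 + 295938/R(287) = 48849/455450 + 295938/((2*287)) = 48849*(1/455450) + 295938/574 = 48849/455450 + 295938*(1/574) = 48849/455450 + 3609/7 = 1644060993/3188150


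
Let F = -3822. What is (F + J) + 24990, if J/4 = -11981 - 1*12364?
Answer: -76212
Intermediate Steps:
J = -97380 (J = 4*(-11981 - 1*12364) = 4*(-11981 - 12364) = 4*(-24345) = -97380)
(F + J) + 24990 = (-3822 - 97380) + 24990 = -101202 + 24990 = -76212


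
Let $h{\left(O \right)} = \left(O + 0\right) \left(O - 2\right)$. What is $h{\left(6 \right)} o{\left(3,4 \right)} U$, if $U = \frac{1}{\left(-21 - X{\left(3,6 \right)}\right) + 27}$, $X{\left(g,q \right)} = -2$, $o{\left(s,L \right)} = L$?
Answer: $12$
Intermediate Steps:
$h{\left(O \right)} = O \left(-2 + O\right)$
$U = \frac{1}{8}$ ($U = \frac{1}{\left(-21 - -2\right) + 27} = \frac{1}{\left(-21 + 2\right) + 27} = \frac{1}{-19 + 27} = \frac{1}{8} \approx 0.125$)
$h{\left(6 \right)} o{\left(3,4 \right)} U = 6 \left(-2 + 6\right) 4 \cdot \frac{1}{8} = 6 \cdot 4 \cdot 4 \cdot \frac{1}{8} = 24 \cdot 4 \cdot \frac{1}{8} = 96 \cdot \frac{1}{8} = 12$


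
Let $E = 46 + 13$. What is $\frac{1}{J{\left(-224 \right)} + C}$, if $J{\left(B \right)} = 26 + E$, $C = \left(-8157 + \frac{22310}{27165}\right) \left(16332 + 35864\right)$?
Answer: $- \frac{5433}{2312935779919} \approx -2.349 \cdot 10^{-9}$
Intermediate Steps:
$E = 59$
$C = - \frac{2312936241724}{5433}$ ($C = \left(-8157 + 22310 \cdot \frac{1}{27165}\right) 52196 = \left(-8157 + \frac{4462}{5433}\right) 52196 = \left(- \frac{44312519}{5433}\right) 52196 = - \frac{2312936241724}{5433} \approx -4.2572 \cdot 10^{8}$)
$J{\left(B \right)} = 85$ ($J{\left(B \right)} = 26 + 59 = 85$)
$\frac{1}{J{\left(-224 \right)} + C} = \frac{1}{85 - \frac{2312936241724}{5433}} = \frac{1}{- \frac{2312935779919}{5433}} = - \frac{5433}{2312935779919}$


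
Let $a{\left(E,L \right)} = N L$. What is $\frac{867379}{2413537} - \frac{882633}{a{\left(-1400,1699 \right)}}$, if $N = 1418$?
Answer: $- \frac{40593528943}{5814649896734} \approx -0.0069813$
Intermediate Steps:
$a{\left(E,L \right)} = 1418 L$
$\frac{867379}{2413537} - \frac{882633}{a{\left(-1400,1699 \right)}} = \frac{867379}{2413537} - \frac{882633}{1418 \cdot 1699} = 867379 \cdot \frac{1}{2413537} - \frac{882633}{2409182} = \frac{867379}{2413537} - \frac{882633}{2409182} = - \frac{40593528943}{5814649896734}$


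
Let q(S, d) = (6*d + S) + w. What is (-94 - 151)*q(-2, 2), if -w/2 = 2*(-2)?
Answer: -4410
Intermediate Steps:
w = 8 (w = -4*(-2) = -2*(-4) = 8)
q(S, d) = 8 + S + 6*d (q(S, d) = (6*d + S) + 8 = (S + 6*d) + 8 = 8 + S + 6*d)
(-94 - 151)*q(-2, 2) = (-94 - 151)*(8 - 2 + 6*2) = -245*(8 - 2 + 12) = -245*18 = -4410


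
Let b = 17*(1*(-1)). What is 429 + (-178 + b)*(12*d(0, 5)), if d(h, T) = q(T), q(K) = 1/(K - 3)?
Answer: -741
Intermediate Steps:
q(K) = 1/(-3 + K)
d(h, T) = 1/(-3 + T)
b = -17 (b = 17*(-1) = -17)
429 + (-178 + b)*(12*d(0, 5)) = 429 + (-178 - 17)*(12/(-3 + 5)) = 429 - 2340/2 = 429 - 195*6 = 429 - 1170 = -741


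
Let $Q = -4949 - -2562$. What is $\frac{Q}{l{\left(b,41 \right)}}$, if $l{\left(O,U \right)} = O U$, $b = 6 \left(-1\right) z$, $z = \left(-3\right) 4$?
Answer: $- \frac{2387}{2952} \approx -0.8086$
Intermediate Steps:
$z = -12$
$b = 72$ ($b = 6 \left(-1\right) \left(-12\right) = \left(-6\right) \left(-12\right) = 72$)
$Q = -2387$ ($Q = -4949 + 2562 = -2387$)
$\frac{Q}{l{\left(b,41 \right)}} = - \frac{2387}{72 \cdot 41} = - \frac{2387}{2952}$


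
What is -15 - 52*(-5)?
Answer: 245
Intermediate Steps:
-15 - 52*(-5) = -15 - 13*(-20) = -15 + 260 = 245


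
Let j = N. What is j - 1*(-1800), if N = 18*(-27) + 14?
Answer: 1328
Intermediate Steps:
N = -472 (N = -486 + 14 = -472)
j = -472
j - 1*(-1800) = -472 - 1*(-1800) = -472 + 1800 = 1328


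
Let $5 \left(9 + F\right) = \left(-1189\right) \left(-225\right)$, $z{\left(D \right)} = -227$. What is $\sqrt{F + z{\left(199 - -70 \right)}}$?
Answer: $\sqrt{53269} \approx 230.8$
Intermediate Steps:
$F = 53496$ ($F = -9 + \frac{\left(-1189\right) \left(-225\right)}{5} = -9 + \frac{1}{5} \cdot 267525 = -9 + 53505 = 53496$)
$\sqrt{F + z{\left(199 - -70 \right)}} = \sqrt{53496 - 227} = \sqrt{53269}$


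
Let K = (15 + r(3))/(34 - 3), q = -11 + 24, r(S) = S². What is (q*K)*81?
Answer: 25272/31 ≈ 815.23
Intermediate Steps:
q = 13
K = 24/31 (K = (15 + 3²)/(34 - 3) = (15 + 9)/31 = 24*(1/31) = 24/31 ≈ 0.77419)
(q*K)*81 = (13*(24/31))*81 = (312/31)*81 = 25272/31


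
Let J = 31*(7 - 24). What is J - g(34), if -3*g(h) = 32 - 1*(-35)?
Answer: -1514/3 ≈ -504.67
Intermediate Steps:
g(h) = -67/3 (g(h) = -(32 - 1*(-35))/3 = -(32 + 35)/3 = -1/3*67 = -67/3)
J = -527 (J = 31*(-17) = -527)
J - g(34) = -527 - 1*(-67/3) = -527 + 67/3 = -1514/3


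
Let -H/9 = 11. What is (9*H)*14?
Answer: -12474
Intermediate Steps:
H = -99 (H = -9*11 = -99)
(9*H)*14 = (9*(-99))*14 = -891*14 = -12474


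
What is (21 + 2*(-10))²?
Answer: 1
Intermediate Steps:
(21 + 2*(-10))² = (21 - 20)² = 1² = 1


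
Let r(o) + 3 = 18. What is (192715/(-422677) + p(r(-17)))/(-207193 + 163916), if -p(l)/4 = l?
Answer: 25553335/18292192529 ≈ 0.0013970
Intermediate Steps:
r(o) = 15 (r(o) = -3 + 18 = 15)
p(l) = -4*l
(192715/(-422677) + p(r(-17)))/(-207193 + 163916) = (192715/(-422677) - 4*15)/(-207193 + 163916) = (192715*(-1/422677) - 60)/(-43277) = (-192715/422677 - 60)*(-1/43277) = -25553335/422677*(-1/43277) = 25553335/18292192529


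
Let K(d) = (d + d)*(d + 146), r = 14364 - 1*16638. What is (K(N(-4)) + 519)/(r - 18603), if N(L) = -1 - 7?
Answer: 563/6959 ≈ 0.080902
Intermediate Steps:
N(L) = -8
r = -2274 (r = 14364 - 16638 = -2274)
K(d) = 2*d*(146 + d) (K(d) = (2*d)*(146 + d) = 2*d*(146 + d))
(K(N(-4)) + 519)/(r - 18603) = (2*(-8)*(146 - 8) + 519)/(-2274 - 18603) = (2*(-8)*138 + 519)/(-20877) = (-2208 + 519)*(-1/20877) = -1689*(-1/20877) = 563/6959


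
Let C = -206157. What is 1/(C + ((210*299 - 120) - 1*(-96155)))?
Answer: -1/47332 ≈ -2.1127e-5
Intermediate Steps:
1/(C + ((210*299 - 120) - 1*(-96155))) = 1/(-206157 + ((210*299 - 120) - 1*(-96155))) = 1/(-206157 + ((62790 - 120) + 96155)) = 1/(-206157 + (62670 + 96155)) = 1/(-206157 + 158825) = 1/(-47332) = -1/47332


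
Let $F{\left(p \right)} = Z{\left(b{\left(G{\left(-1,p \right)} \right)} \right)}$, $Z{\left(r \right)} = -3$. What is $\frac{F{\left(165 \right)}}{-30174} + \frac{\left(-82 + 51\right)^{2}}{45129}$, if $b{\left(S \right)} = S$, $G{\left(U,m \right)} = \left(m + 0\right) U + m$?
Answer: $\frac{9710867}{453907482} \approx 0.021394$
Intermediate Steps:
$G{\left(U,m \right)} = m + U m$ ($G{\left(U,m \right)} = m U + m = U m + m = m + U m$)
$F{\left(p \right)} = -3$
$\frac{F{\left(165 \right)}}{-30174} + \frac{\left(-82 + 51\right)^{2}}{45129} = - \frac{3}{-30174} + \frac{\left(-82 + 51\right)^{2}}{45129} = \left(-3\right) \left(- \frac{1}{30174}\right) + \left(-31\right)^{2} \cdot \frac{1}{45129} = \frac{1}{10058} + 961 \cdot \frac{1}{45129} = \frac{1}{10058} + \frac{961}{45129} = \frac{9710867}{453907482}$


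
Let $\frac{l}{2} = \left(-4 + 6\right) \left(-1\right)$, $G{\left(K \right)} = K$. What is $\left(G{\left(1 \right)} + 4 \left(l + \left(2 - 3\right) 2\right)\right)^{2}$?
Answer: $529$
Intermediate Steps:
$l = -4$ ($l = 2 \left(-4 + 6\right) \left(-1\right) = 2 \cdot 2 \left(-1\right) = 2 \left(-2\right) = -4$)
$\left(G{\left(1 \right)} + 4 \left(l + \left(2 - 3\right) 2\right)\right)^{2} = \left(1 + 4 \left(-4 + \left(2 - 3\right) 2\right)\right)^{2} = \left(1 + 4 \left(-4 - 2\right)\right)^{2} = \left(1 + 4 \left(-6\right)\right)^{2} = \left(1 - 24\right)^{2} = \left(-23\right)^{2} = 529$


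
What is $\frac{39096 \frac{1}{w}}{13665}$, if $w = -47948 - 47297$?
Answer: $- \frac{13032}{433840975} \approx -3.0039 \cdot 10^{-5}$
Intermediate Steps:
$w = -95245$ ($w = -47948 - 47297 = -95245$)
$\frac{39096 \frac{1}{w}}{13665} = \frac{39096 \frac{1}{-95245}}{13665} = 39096 \left(- \frac{1}{95245}\right) \frac{1}{13665} = \left(- \frac{39096}{95245}\right) \frac{1}{13665} = - \frac{13032}{433840975}$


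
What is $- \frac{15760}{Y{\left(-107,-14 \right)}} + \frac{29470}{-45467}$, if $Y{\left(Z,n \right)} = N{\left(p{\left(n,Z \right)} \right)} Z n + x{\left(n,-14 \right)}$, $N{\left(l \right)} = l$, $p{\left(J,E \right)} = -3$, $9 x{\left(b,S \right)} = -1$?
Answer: $\frac{5257066190}{1839003749} \approx 2.8587$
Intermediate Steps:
$x{\left(b,S \right)} = - \frac{1}{9}$ ($x{\left(b,S \right)} = \frac{1}{9} \left(-1\right) = - \frac{1}{9}$)
$Y{\left(Z,n \right)} = - \frac{1}{9} - 3 Z n$ ($Y{\left(Z,n \right)} = - 3 Z n - \frac{1}{9} = - \frac{1}{9} - 3 Z n$)
$- \frac{15760}{Y{\left(-107,-14 \right)}} + \frac{29470}{-45467} = - \frac{15760}{- \frac{1}{9} - \left(-321\right) \left(-14\right)} + \frac{29470}{-45467} = - \frac{15760}{- \frac{1}{9} - 4494} + 29470 \left(- \frac{1}{45467}\right) = - \frac{15760}{- \frac{40447}{9}} - \frac{29470}{45467} = \left(-15760\right) \left(- \frac{9}{40447}\right) - \frac{29470}{45467} = \frac{141840}{40447} - \frac{29470}{45467} = \frac{5257066190}{1839003749}$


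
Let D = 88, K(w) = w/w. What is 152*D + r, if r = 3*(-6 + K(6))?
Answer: 13361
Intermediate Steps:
K(w) = 1
r = -15 (r = 3*(-6 + 1) = 3*(-5) = -15)
152*D + r = 152*88 - 15 = 13376 - 15 = 13361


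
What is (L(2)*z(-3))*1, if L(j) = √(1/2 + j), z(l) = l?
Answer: -3*√10/2 ≈ -4.7434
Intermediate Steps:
L(j) = √(½ + j)
(L(2)*z(-3))*1 = ((√(2 + 4*2)/2)*(-3))*1 = ((√(2 + 8)/2)*(-3))*1 = ((√10/2)*(-3))*1 = -3*√10/2*1 = -3*√10/2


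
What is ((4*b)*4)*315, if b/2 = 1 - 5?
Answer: -40320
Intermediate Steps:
b = -8 (b = 2*(1 - 5) = 2*(-4) = -8)
((4*b)*4)*315 = ((4*(-8))*4)*315 = -32*4*315 = -128*315 = -40320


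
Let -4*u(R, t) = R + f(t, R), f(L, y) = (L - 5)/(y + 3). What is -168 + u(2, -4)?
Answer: -3361/20 ≈ -168.05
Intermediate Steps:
f(L, y) = (-5 + L)/(3 + y)
u(R, t) = -R/4 - (-5 + t)/(4*(3 + R)) (u(R, t) = -(R + (-5 + t)/(3 + R))/4 = -R/4 - (-5 + t)/(4*(3 + R)))
-168 + u(2, -4) = -168 + (5 - 1*(-4) - 1*2*(3 + 2))/(4*(3 + 2)) = -168 + (¼)*(5 + 4 - 1*2*5)/5 = -168 + (¼)*(⅕)*(5 + 4 - 10) = -168 + (¼)*(⅕)*(-1) = -168 - 1/20 = -3361/20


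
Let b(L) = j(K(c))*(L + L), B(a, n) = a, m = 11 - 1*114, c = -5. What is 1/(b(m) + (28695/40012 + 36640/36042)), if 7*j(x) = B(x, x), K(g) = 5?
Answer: -721056252/104848144645 ≈ -0.0068771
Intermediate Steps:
m = -103 (m = 11 - 114 = -103)
j(x) = x/7
b(L) = 10*L/7 (b(L) = ((⅐)*5)*(L + L) = 5*(2*L)/7 = 10*L/7)
1/(b(m) + (28695/40012 + 36640/36042)) = 1/((10/7)*(-103) + (28695/40012 + 36640/36042)) = 1/(-1030/7 + (28695*(1/40012) + 36640*(1/36042))) = 1/(-1030/7 + (28695/40012 + 18320/18021)) = 1/(-1030/7 + 1250132435/721056252) = 1/(-104848144645/721056252) = -721056252/104848144645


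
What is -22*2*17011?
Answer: -748484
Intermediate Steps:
-22*2*17011 = -44*17011 = -748484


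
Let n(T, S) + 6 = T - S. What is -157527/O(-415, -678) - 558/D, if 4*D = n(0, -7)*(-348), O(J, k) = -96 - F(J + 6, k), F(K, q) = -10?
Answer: 4584279/2494 ≈ 1838.1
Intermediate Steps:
O(J, k) = -86 (O(J, k) = -96 - 1*(-10) = -96 + 10 = -86)
n(T, S) = -6 + T - S (n(T, S) = -6 + (T - S) = -6 + T - S)
D = -87 (D = ((-6 + 0 - 1*(-7))*(-348))/4 = ((-6 + 0 + 7)*(-348))/4 = (1*(-348))/4 = (¼)*(-348) = -87)
-157527/O(-415, -678) - 558/D = -157527/(-86) - 558/(-87) = -157527*(-1/86) - 558*(-1/87) = 157527/86 + 186/29 = 4584279/2494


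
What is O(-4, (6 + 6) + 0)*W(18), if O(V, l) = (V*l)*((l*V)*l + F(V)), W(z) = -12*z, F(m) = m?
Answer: -6013440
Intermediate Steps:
O(V, l) = V*l*(V + V*l²) (O(V, l) = (V*l)*((l*V)*l + V) = (V*l)*((V*l)*l + V) = (V*l)*(V*l² + V) = (V*l)*(V + V*l²) = V*l*(V + V*l²))
O(-4, (6 + 6) + 0)*W(18) = (((6 + 6) + 0)*(-4)²*(1 + ((6 + 6) + 0)²))*(-12*18) = ((12 + 0)*16*(1 + (12 + 0)²))*(-216) = (12*16*(1 + 12²))*(-216) = (12*16*(1 + 144))*(-216) = (12*16*145)*(-216) = 27840*(-216) = -6013440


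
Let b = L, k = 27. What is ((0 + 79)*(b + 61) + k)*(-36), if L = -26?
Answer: -100512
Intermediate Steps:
b = -26
((0 + 79)*(b + 61) + k)*(-36) = ((0 + 79)*(-26 + 61) + 27)*(-36) = (79*35 + 27)*(-36) = (2765 + 27)*(-36) = 2792*(-36) = -100512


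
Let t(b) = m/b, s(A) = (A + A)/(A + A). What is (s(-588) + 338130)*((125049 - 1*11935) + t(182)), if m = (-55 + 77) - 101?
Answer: 6960990975639/182 ≈ 3.8247e+10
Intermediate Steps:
s(A) = 1 (s(A) = (2*A)/((2*A)) = (2*A)*(1/(2*A)) = 1)
m = -79 (m = 22 - 101 = -79)
t(b) = -79/b
(s(-588) + 338130)*((125049 - 1*11935) + t(182)) = (1 + 338130)*((125049 - 1*11935) - 79/182) = 338131*((125049 - 11935) - 79*1/182) = 338131*(113114 - 79/182) = 338131*(20586669/182) = 6960990975639/182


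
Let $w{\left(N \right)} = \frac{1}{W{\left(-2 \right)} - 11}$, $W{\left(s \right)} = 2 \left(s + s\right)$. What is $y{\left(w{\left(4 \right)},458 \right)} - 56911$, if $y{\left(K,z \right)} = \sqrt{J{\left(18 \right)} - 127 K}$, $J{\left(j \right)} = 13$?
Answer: $-56911 + \frac{\sqrt{7106}}{19} \approx -56907.0$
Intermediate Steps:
$W{\left(s \right)} = 4 s$ ($W{\left(s \right)} = 2 \cdot 2 s = 4 s$)
$w{\left(N \right)} = - \frac{1}{19}$ ($w{\left(N \right)} = \frac{1}{4 \left(-2\right) - 11} = \frac{1}{-8 - 11} = \frac{1}{-19} = - \frac{1}{19}$)
$y{\left(K,z \right)} = \sqrt{13 - 127 K}$
$y{\left(w{\left(4 \right)},458 \right)} - 56911 = \sqrt{13 - - \frac{127}{19}} - 56911 = \sqrt{13 + \frac{127}{19}} - 56911 = \sqrt{\frac{374}{19}} - 56911 = \frac{\sqrt{7106}}{19} - 56911 = -56911 + \frac{\sqrt{7106}}{19}$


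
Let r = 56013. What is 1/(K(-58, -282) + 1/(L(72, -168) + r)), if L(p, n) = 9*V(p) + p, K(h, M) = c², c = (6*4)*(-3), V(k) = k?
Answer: 56733/294103873 ≈ 0.00019290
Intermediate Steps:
c = -72 (c = 24*(-3) = -72)
K(h, M) = 5184 (K(h, M) = (-72)² = 5184)
L(p, n) = 10*p (L(p, n) = 9*p + p = 10*p)
1/(K(-58, -282) + 1/(L(72, -168) + r)) = 1/(5184 + 1/(10*72 + 56013)) = 1/(5184 + 1/(720 + 56013)) = 1/(5184 + 1/56733) = 1/(294103873/56733) = 56733/294103873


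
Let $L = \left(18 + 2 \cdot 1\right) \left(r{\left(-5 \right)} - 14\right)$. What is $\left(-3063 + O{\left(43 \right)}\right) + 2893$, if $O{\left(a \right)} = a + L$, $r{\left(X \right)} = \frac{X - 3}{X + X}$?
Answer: $-391$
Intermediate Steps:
$r{\left(X \right)} = \frac{-3 + X}{2 X}$
$L = -264$ ($L = \left(18 + 2 \cdot 1\right) \left(\frac{-3 - 5}{2 \left(-5\right)} - 14\right) = \left(18 + 2\right) \left(\frac{1}{2} \left(- \frac{1}{5}\right) \left(-8\right) - 14\right) = 20 \left(\frac{4}{5} - 14\right) = 20 \left(- \frac{66}{5}\right) = -264$)
$O{\left(a \right)} = -264 + a$ ($O{\left(a \right)} = a - 264 = -264 + a$)
$\left(-3063 + O{\left(43 \right)}\right) + 2893 = \left(-3063 + \left(-264 + 43\right)\right) + 2893 = \left(-3063 - 221\right) + 2893 = -3284 + 2893 = -391$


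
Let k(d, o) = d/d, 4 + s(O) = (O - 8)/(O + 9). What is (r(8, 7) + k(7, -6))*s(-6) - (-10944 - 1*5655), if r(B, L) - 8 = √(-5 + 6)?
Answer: 49537/3 ≈ 16512.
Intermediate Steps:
s(O) = -4 + (-8 + O)/(9 + O) (s(O) = -4 + (O - 8)/(O + 9) = -4 + (-8 + O)/(9 + O))
r(B, L) = 9 (r(B, L) = 8 + √(-5 + 6) = 8 + √1 = 8 + 1 = 9)
k(d, o) = 1
(r(8, 7) + k(7, -6))*s(-6) - (-10944 - 1*5655) = (9 + 1)*((-44 - 3*(-6))/(9 - 6)) - (-10944 - 1*5655) = 10*((-44 + 18)/3) - (-10944 - 5655) = 10*((⅓)*(-26)) - 1*(-16599) = 10*(-26/3) + 16599 = -260/3 + 16599 = 49537/3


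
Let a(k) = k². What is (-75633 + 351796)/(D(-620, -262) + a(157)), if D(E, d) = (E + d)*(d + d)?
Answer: 276163/486817 ≈ 0.56728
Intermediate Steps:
D(E, d) = 2*d*(E + d) (D(E, d) = (E + d)*(2*d) = 2*d*(E + d))
(-75633 + 351796)/(D(-620, -262) + a(157)) = (-75633 + 351796)/(2*(-262)*(-620 - 262) + 157²) = 276163/(2*(-262)*(-882) + 24649) = 276163/(462168 + 24649) = 276163/486817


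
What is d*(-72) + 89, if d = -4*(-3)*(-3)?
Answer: 2681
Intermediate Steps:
d = -36 (d = 12*(-3) = -36)
d*(-72) + 89 = -36*(-72) + 89 = 2592 + 89 = 2681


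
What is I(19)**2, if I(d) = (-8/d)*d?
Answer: 64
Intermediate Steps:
I(d) = -8
I(19)**2 = (-8)**2 = 64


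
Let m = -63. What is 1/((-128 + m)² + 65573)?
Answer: 1/102054 ≈ 9.7987e-6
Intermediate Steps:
1/((-128 + m)² + 65573) = 1/((-128 - 63)² + 65573) = 1/((-191)² + 65573) = 1/(36481 + 65573) = 1/102054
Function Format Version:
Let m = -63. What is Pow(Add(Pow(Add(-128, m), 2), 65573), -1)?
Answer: Rational(1, 102054) ≈ 9.7987e-6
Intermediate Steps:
Pow(Add(Pow(Add(-128, m), 2), 65573), -1) = Pow(Add(Pow(Add(-128, -63), 2), 65573), -1) = Pow(Add(Pow(-191, 2), 65573), -1) = Pow(Add(36481, 65573), -1) = Pow(102054, -1) = Rational(1, 102054)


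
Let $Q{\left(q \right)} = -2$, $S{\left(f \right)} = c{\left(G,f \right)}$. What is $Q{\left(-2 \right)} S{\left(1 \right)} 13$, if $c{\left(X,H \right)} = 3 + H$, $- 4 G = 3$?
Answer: $-104$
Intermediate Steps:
$G = - \frac{3}{4}$ ($G = \left(- \frac{1}{4}\right) 3 = - \frac{3}{4} \approx -0.75$)
$S{\left(f \right)} = 3 + f$
$Q{\left(-2 \right)} S{\left(1 \right)} 13 = - 2 \left(3 + 1\right) 13 = \left(-2\right) 4 \cdot 13 = \left(-8\right) 13 = -104$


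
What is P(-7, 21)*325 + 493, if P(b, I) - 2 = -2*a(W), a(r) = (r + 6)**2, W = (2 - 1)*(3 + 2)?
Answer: -77507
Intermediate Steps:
W = 5 (W = 1*5 = 5)
a(r) = (6 + r)**2
P(b, I) = -240 (P(b, I) = 2 - 2*(6 + 5)**2 = 2 - 2*11**2 = 2 - 2*121 = 2 - 242 = -240)
P(-7, 21)*325 + 493 = -240*325 + 493 = -78000 + 493 = -77507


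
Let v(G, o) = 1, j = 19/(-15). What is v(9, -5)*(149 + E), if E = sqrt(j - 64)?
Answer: 149 + I*sqrt(14685)/15 ≈ 149.0 + 8.0788*I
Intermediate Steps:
j = -19/15 (j = 19*(-1/15) = -19/15 ≈ -1.2667)
E = I*sqrt(14685)/15 (E = sqrt(-19/15 - 64) = sqrt(-979/15) = I*sqrt(14685)/15 ≈ 8.0788*I)
v(9, -5)*(149 + E) = 1*(149 + I*sqrt(14685)/15) = 149 + I*sqrt(14685)/15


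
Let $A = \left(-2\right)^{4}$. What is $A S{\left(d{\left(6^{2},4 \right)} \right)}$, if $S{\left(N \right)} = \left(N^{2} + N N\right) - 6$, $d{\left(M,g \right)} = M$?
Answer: $41376$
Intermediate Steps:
$S{\left(N \right)} = -6 + 2 N^{2}$ ($S{\left(N \right)} = \left(N^{2} + N^{2}\right) - 6 = 2 N^{2} - 6 = -6 + 2 N^{2}$)
$A = 16$
$A S{\left(d{\left(6^{2},4 \right)} \right)} = 16 \left(-6 + 2 \left(6^{2}\right)^{2}\right) = 16 \left(-6 + 2 \cdot 36^{2}\right) = 16 \left(-6 + 2 \cdot 1296\right) = 16 \left(-6 + 2592\right) = 16 \cdot 2586 = 41376$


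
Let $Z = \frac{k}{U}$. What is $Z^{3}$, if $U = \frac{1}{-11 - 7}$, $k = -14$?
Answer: $16003008$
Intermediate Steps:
$U = - \frac{1}{18}$ ($U = \frac{1}{-18} = - \frac{1}{18} \approx -0.055556$)
$Z = 252$ ($Z = - \frac{14}{- \frac{1}{18}} = \left(-14\right) \left(-18\right) = 252$)
$Z^{3} = 252^{3} = 16003008$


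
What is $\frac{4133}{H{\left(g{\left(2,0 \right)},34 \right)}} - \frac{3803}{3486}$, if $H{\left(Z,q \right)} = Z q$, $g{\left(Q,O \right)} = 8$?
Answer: $\frac{6686611}{474096} \approx 14.104$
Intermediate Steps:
$\frac{4133}{H{\left(g{\left(2,0 \right)},34 \right)}} - \frac{3803}{3486} = \frac{4133}{8 \cdot 34} - \frac{3803}{3486} = \frac{4133}{272} - \frac{3803}{3486} = \frac{6686611}{474096}$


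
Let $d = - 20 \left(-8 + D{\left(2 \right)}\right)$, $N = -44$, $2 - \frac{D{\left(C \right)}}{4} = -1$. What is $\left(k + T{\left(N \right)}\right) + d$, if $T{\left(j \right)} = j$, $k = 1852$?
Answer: $1728$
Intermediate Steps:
$D{\left(C \right)} = 12$ ($D{\left(C \right)} = 8 - -4 = 8 + 4 = 12$)
$d = -80$ ($d = - 20 \left(-8 + 12\right) = \left(-20\right) 4 = -80$)
$\left(k + T{\left(N \right)}\right) + d = \left(1852 - 44\right) - 80 = 1808 - 80 = 1728$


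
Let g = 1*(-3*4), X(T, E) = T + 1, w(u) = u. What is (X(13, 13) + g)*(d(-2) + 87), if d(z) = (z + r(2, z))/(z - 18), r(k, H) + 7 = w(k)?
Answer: 1747/10 ≈ 174.70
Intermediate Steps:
r(k, H) = -7 + k
X(T, E) = 1 + T
g = -12 (g = 1*(-12) = -12)
d(z) = (-5 + z)/(-18 + z) (d(z) = (z + (-7 + 2))/(z - 18) = (z - 5)/(-18 + z) = (-5 + z)/(-18 + z))
(X(13, 13) + g)*(d(-2) + 87) = ((1 + 13) - 12)*((-5 - 2)/(-18 - 2) + 87) = (14 - 12)*(-7/(-20) + 87) = 2*(-1/20*(-7) + 87) = 2*(7/20 + 87) = 2*(1747/20) = 1747/10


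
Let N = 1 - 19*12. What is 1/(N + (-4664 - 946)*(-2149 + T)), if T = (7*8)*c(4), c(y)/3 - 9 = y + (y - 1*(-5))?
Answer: -1/8678897 ≈ -1.1522e-7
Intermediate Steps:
c(y) = 42 + 6*y (c(y) = 27 + 3*(y + (y - 1*(-5))) = 27 + 3*(y + (y + 5)) = 27 + 3*(y + (5 + y)) = 27 + 3*(5 + 2*y) = 27 + (15 + 6*y) = 42 + 6*y)
T = 3696 (T = (7*8)*(42 + 6*4) = 56*(42 + 24) = 56*66 = 3696)
N = -227 (N = 1 - 228 = -227)
1/(N + (-4664 - 946)*(-2149 + T)) = 1/(-227 + (-4664 - 946)*(-2149 + 3696)) = 1/(-227 - 5610*1547) = 1/(-227 - 8678670) = 1/(-8678897) = -1/8678897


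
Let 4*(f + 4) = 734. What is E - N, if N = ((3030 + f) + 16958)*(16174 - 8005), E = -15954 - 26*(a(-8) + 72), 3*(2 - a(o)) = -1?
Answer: -988597165/6 ≈ -1.6477e+8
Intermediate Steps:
f = 359/2 (f = -4 + (1/4)*734 = -4 + 367/2 = 359/2 ≈ 179.50)
a(o) = 7/3 (a(o) = 2 - 1/3*(-1) = 2 + 1/3 = 7/3)
E = -53660/3 (E = -15954 - 26*(7/3 + 72) = -15954 - 26*223/3 = -15954 - 1*5798/3 = -15954 - 5798/3 = -53660/3 ≈ -17887.)
N = 329496615/2 (N = ((3030 + 359/2) + 16958)*(16174 - 8005) = (6419/2 + 16958)*8169 = (40335/2)*8169 = 329496615/2 ≈ 1.6475e+8)
E - N = -53660/3 - 1*329496615/2 = -53660/3 - 329496615/2 = -988597165/6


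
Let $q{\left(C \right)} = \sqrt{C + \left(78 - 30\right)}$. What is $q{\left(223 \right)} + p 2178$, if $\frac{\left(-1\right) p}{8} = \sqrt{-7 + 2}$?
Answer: $\sqrt{271} - 17424 i \sqrt{5} \approx 16.462 - 38961.0 i$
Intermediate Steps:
$p = - 8 i \sqrt{5}$ ($p = - 8 \sqrt{-7 + 2} = - 8 \sqrt{-5} = - 8 i \sqrt{5} \approx - 17.889 i$)
$q{\left(C \right)} = \sqrt{48 + C}$ ($q{\left(C \right)} = \sqrt{C + \left(78 - 30\right)} = \sqrt{C + 48} = \sqrt{48 + C}$)
$q{\left(223 \right)} + p 2178 = \sqrt{48 + 223} + - 8 i \sqrt{5} \cdot 2178 = \sqrt{271} - 17424 i \sqrt{5}$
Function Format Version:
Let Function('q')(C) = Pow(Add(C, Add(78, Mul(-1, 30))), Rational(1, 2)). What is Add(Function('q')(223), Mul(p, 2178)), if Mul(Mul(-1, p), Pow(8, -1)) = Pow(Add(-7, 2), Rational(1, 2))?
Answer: Add(Pow(271, Rational(1, 2)), Mul(-17424, I, Pow(5, Rational(1, 2)))) ≈ Add(16.462, Mul(-38961., I))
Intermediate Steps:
p = Mul(-8, I, Pow(5, Rational(1, 2))) (p = Mul(-8, Pow(Add(-7, 2), Rational(1, 2))) = Mul(-8, Pow(-5, Rational(1, 2))) = Mul(-8, Mul(I, Pow(5, Rational(1, 2)))) = Mul(-8, I, Pow(5, Rational(1, 2))) ≈ Mul(-17.889, I))
Function('q')(C) = Pow(Add(48, C), Rational(1, 2)) (Function('q')(C) = Pow(Add(C, Add(78, -30)), Rational(1, 2)) = Pow(Add(C, 48), Rational(1, 2)) = Pow(Add(48, C), Rational(1, 2)))
Add(Function('q')(223), Mul(p, 2178)) = Add(Pow(Add(48, 223), Rational(1, 2)), Mul(Mul(-8, I, Pow(5, Rational(1, 2))), 2178)) = Add(Pow(271, Rational(1, 2)), Mul(-17424, I, Pow(5, Rational(1, 2))))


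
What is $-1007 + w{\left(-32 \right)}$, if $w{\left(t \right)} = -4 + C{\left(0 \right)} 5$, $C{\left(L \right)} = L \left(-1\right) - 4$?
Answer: $-1031$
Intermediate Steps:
$C{\left(L \right)} = -4 - L$ ($C{\left(L \right)} = - L - 4 = -4 - L$)
$w{\left(t \right)} = -24$ ($w{\left(t \right)} = -4 + \left(-4 - 0\right) 5 = -4 + \left(-4 + 0\right) 5 = -4 - 20 = -24$)
$-1007 + w{\left(-32 \right)} = -1007 - 24 = -1031$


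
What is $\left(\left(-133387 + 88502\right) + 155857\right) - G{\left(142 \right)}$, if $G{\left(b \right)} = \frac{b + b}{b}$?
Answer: $110970$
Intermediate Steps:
$G{\left(b \right)} = 2$ ($G{\left(b \right)} = \frac{2 b}{b} = 2$)
$\left(\left(-133387 + 88502\right) + 155857\right) - G{\left(142 \right)} = \left(\left(-133387 + 88502\right) + 155857\right) - 2 = \left(-44885 + 155857\right) - 2 = 110972 - 2 = 110970$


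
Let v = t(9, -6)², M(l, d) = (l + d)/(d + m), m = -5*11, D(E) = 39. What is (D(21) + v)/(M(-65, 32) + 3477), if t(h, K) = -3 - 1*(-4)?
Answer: 230/20001 ≈ 0.011499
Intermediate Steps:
m = -55
t(h, K) = 1 (t(h, K) = -3 + 4 = 1)
M(l, d) = (d + l)/(-55 + d) (M(l, d) = (l + d)/(d - 55) = (d + l)/(-55 + d))
v = 1 (v = 1² = 1)
(D(21) + v)/(M(-65, 32) + 3477) = (39 + 1)/((32 - 65)/(-55 + 32) + 3477) = 40/(-33/(-23) + 3477) = 40/(-1/23*(-33) + 3477) = 40/(33/23 + 3477) = 40/(80004/23) = 40*(23/80004) = 230/20001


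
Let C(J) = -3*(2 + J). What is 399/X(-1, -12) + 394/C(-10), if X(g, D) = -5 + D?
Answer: -1439/204 ≈ -7.0539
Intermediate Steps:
C(J) = -6 - 3*J
399/X(-1, -12) + 394/C(-10) = 399/(-5 - 12) + 394/(-6 - 3*(-10)) = 399/(-17) + 394/(-6 + 30) = 399*(-1/17) + 394/24 = -399/17 + 394*(1/24) = -399/17 + 197/12 = -1439/204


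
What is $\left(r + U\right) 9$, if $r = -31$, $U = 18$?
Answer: $-117$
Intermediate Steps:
$\left(r + U\right) 9 = \left(-31 + 18\right) 9 = \left(-13\right) 9 = -117$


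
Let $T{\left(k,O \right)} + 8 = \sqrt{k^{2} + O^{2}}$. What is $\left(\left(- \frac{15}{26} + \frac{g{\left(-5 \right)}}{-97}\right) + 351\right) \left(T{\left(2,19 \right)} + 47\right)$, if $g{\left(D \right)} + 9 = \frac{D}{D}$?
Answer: $\frac{2651925}{194} + \frac{883975 \sqrt{365}}{2522} \approx 20366.0$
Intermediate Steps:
$g{\left(D \right)} = -8$ ($g{\left(D \right)} = -9 + \frac{D}{D} = -9 + 1 = -8$)
$T{\left(k,O \right)} = -8 + \sqrt{O^{2} + k^{2}}$ ($T{\left(k,O \right)} = -8 + \sqrt{k^{2} + O^{2}} = -8 + \sqrt{O^{2} + k^{2}}$)
$\left(\left(- \frac{15}{26} + \frac{g{\left(-5 \right)}}{-97}\right) + 351\right) \left(T{\left(2,19 \right)} + 47\right) = \left(\left(- \frac{15}{26} - \frac{8}{-97}\right) + 351\right) \left(\left(-8 + \sqrt{19^{2} + 2^{2}}\right) + 47\right) = \left(\left(\left(-15\right) \frac{1}{26} - - \frac{8}{97}\right) + 351\right) \left(\left(-8 + \sqrt{361 + 4}\right) + 47\right) = \left(\left(- \frac{15}{26} + \frac{8}{97}\right) + 351\right) \left(\left(-8 + \sqrt{365}\right) + 47\right) = \left(- \frac{1247}{2522} + 351\right) \left(39 + \sqrt{365}\right) = \frac{883975 \left(39 + \sqrt{365}\right)}{2522} = \frac{2651925}{194} + \frac{883975 \sqrt{365}}{2522}$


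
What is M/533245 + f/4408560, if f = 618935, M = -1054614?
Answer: -863857020353/470168515440 ≈ -1.8373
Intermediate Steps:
M/533245 + f/4408560 = -1054614/533245 + 618935/4408560 = -1054614*1/533245 + 618935*(1/4408560) = -1054614/533245 + 123787/881712 = -863857020353/470168515440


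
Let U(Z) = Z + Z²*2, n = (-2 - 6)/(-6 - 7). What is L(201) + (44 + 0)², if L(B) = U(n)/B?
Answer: 65764216/33969 ≈ 1936.0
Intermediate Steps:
n = 8/13 (n = -8/(-13) = -8*(-1/13) = 8/13 ≈ 0.61539)
U(Z) = Z + 2*Z²
L(B) = 232/(169*B) (L(B) = (8*(1 + 2*(8/13))/13)/B = (8*(1 + 16/13)/13)/B = ((8/13)*(29/13))/B = 232/(169*B))
L(201) + (44 + 0)² = (232/169)/201 + (44 + 0)² = (232/169)*(1/201) + 44² = 232/33969 + 1936 = 65764216/33969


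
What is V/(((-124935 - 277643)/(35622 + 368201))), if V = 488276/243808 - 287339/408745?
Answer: -13076276023926171/10029757937468720 ≈ -1.3037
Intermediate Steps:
V = 32381206677/24913825240 (V = 488276*(1/243808) - 287339*1/408745 = 122069/60952 - 287339/408745 = 32381206677/24913825240 ≈ 1.2997)
V/(((-124935 - 277643)/(35622 + 368201))) = 32381206677/(24913825240*(((-124935 - 277643)/(35622 + 368201)))) = 32381206677/(24913825240*((-402578/403823))) = 32381206677/(24913825240*((-402578*1/403823))) = 32381206677/(24913825240*(-402578/403823)) = (32381206677/24913825240)*(-403823/402578) = -13076276023926171/10029757937468720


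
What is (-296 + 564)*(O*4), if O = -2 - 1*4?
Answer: -6432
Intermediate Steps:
O = -6 (O = -2 - 4 = -6)
(-296 + 564)*(O*4) = (-296 + 564)*(-6*4) = 268*(-24) = -6432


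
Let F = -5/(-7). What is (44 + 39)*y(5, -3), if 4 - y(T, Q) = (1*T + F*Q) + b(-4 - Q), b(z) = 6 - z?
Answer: -3403/7 ≈ -486.14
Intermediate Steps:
F = 5/7 (F = -5*(-⅐) = 5/7 ≈ 0.71429)
y(T, Q) = -6 - T - 12*Q/7 (y(T, Q) = 4 - ((1*T + 5*Q/7) + (6 - (-4 - Q))) = 4 - ((T + 5*Q/7) + (6 + (4 + Q))) = 4 - ((T + 5*Q/7) + (10 + Q)) = 4 - (10 + T + 12*Q/7) = 4 + (-10 - T - 12*Q/7) = -6 - T - 12*Q/7)
(44 + 39)*y(5, -3) = (44 + 39)*(-6 - 1*5 - 12/7*(-3)) = 83*(-6 - 5 + 36/7) = 83*(-41/7) = -3403/7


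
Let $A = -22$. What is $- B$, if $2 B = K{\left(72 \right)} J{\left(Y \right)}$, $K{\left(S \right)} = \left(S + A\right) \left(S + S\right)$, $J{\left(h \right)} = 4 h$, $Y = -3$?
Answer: $43200$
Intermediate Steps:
$K{\left(S \right)} = 2 S \left(-22 + S\right)$ ($K{\left(S \right)} = \left(S - 22\right) \left(S + S\right) = \left(-22 + S\right) 2 S = 2 S \left(-22 + S\right)$)
$B = -43200$ ($B = \frac{2 \cdot 72 \left(-22 + 72\right) 4 \left(-3\right)}{2} = \frac{2 \cdot 72 \cdot 50 \left(-12\right)}{2} = \frac{7200 \left(-12\right)}{2} = \frac{1}{2} \left(-86400\right) = -43200$)
$- B = \left(-1\right) \left(-43200\right) = 43200$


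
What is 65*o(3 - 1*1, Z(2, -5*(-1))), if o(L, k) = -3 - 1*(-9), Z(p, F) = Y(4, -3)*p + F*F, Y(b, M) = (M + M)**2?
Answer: 390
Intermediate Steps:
Y(b, M) = 4*M**2 (Y(b, M) = (2*M)**2 = 4*M**2)
Z(p, F) = F**2 + 36*p (Z(p, F) = (4*(-3)**2)*p + F*F = (4*9)*p + F**2 = 36*p + F**2 = F**2 + 36*p)
o(L, k) = 6 (o(L, k) = -3 + 9 = 6)
65*o(3 - 1*1, Z(2, -5*(-1))) = 65*6 = 390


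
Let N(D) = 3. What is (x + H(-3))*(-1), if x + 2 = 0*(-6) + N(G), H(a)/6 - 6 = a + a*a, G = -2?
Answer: -73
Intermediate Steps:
H(a) = 36 + 6*a + 6*a² (H(a) = 36 + 6*(a + a*a) = 36 + 6*(a + a²) = 36 + (6*a + 6*a²) = 36 + 6*a + 6*a²)
x = 1 (x = -2 + (0*(-6) + 3) = -2 + (0 + 3) = -2 + 3 = 1)
(x + H(-3))*(-1) = (1 + (36 + 6*(-3) + 6*(-3)²))*(-1) = (1 + (36 - 18 + 6*9))*(-1) = (1 + (36 - 18 + 54))*(-1) = (1 + 72)*(-1) = 73*(-1) = -73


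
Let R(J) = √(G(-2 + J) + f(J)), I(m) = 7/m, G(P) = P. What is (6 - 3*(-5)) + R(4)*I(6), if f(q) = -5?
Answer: 21 + 7*I*√3/6 ≈ 21.0 + 2.0207*I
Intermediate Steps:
R(J) = √(-7 + J) (R(J) = √((-2 + J) - 5) = √(-7 + J))
(6 - 3*(-5)) + R(4)*I(6) = (6 - 3*(-5)) + √(-7 + 4)*(7/6) = (6 + 15) + √(-3)*(7*(⅙)) = 21 + (I*√3)*(7/6) = 21 + 7*I*√3/6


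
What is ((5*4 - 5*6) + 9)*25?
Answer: -25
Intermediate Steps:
((5*4 - 5*6) + 9)*25 = ((20 - 1*30) + 9)*25 = ((20 - 30) + 9)*25 = (-10 + 9)*25 = -1*25 = -25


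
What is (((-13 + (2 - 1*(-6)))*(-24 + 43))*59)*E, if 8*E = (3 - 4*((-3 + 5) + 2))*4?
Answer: 72865/2 ≈ 36433.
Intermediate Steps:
E = -13/2 (E = ((3 - 4*((-3 + 5) + 2))*4)/8 = ((3 - 4*(2 + 2))*4)/8 = ((3 - 4*4)*4)/8 = ((3 - 16)*4)/8 = (-13*4)/8 = (1/8)*(-52) = -13/2 ≈ -6.5000)
(((-13 + (2 - 1*(-6)))*(-24 + 43))*59)*E = (((-13 + (2 - 1*(-6)))*(-24 + 43))*59)*(-13/2) = (((-13 + (2 + 6))*19)*59)*(-13/2) = (((-13 + 8)*19)*59)*(-13/2) = (-5*19*59)*(-13/2) = -95*59*(-13/2) = -5605*(-13/2) = 72865/2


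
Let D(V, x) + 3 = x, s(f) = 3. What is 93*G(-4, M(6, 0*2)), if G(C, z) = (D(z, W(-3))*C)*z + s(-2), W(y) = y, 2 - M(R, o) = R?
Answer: -8649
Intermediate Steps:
M(R, o) = 2 - R
D(V, x) = -3 + x
G(C, z) = 3 - 6*C*z (G(C, z) = ((-3 - 3)*C)*z + 3 = (-6*C)*z + 3 = -6*C*z + 3 = 3 - 6*C*z)
93*G(-4, M(6, 0*2)) = 93*(3 - 6*(-4)*(2 - 1*6)) = 93*(3 - 6*(-4)*(2 - 6)) = 93*(3 - 6*(-4)*(-4)) = 93*(3 - 96) = 93*(-93) = -8649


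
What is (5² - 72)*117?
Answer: -5499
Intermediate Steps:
(5² - 72)*117 = (25 - 72)*117 = -47*117 = -5499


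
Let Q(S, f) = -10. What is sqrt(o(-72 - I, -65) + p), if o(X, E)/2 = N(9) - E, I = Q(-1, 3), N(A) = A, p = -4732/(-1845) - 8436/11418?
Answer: 7*sqrt(4188116253310)/1170345 ≈ 12.240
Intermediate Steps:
p = 6410926/3511035 (p = -4732*(-1/1845) - 8436*1/11418 = 4732/1845 - 1406/1903 = 6410926/3511035 ≈ 1.8259)
I = -10
o(X, E) = 18 - 2*E (o(X, E) = 2*(9 - E) = 18 - 2*E)
sqrt(o(-72 - I, -65) + p) = sqrt((18 - 2*(-65)) + 6410926/3511035) = sqrt((18 + 130) + 6410926/3511035) = sqrt(148 + 6410926/3511035) = sqrt(526044106/3511035) = 7*sqrt(4188116253310)/1170345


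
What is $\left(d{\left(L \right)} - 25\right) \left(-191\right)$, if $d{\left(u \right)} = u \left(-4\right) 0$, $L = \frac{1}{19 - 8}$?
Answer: $4775$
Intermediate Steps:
$L = \frac{1}{11} \approx 0.090909$
$d{\left(u \right)} = 0$ ($d{\left(u \right)} = - 4 u 0 = 0$)
$\left(d{\left(L \right)} - 25\right) \left(-191\right) = \left(0 - 25\right) \left(-191\right) = \left(-25\right) \left(-191\right) = 4775$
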